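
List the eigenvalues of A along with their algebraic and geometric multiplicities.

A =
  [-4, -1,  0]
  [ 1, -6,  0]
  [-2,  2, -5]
λ = -5: alg = 3, geom = 2

Step 1 — factor the characteristic polynomial to read off the algebraic multiplicities:
  χ_A(x) = (x + 5)^3

Step 2 — compute geometric multiplicities via the rank-nullity identity g(λ) = n − rank(A − λI):
  rank(A − (-5)·I) = 1, so dim ker(A − (-5)·I) = n − 1 = 2

Summary:
  λ = -5: algebraic multiplicity = 3, geometric multiplicity = 2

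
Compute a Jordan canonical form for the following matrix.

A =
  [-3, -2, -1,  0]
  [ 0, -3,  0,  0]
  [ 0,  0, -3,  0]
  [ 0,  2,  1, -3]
J_2(-3) ⊕ J_1(-3) ⊕ J_1(-3)

The characteristic polynomial is
  det(x·I − A) = x^4 + 12*x^3 + 54*x^2 + 108*x + 81 = (x + 3)^4

Eigenvalues and multiplicities (the geometric multiplicity of λ is n − rank(A − λI), which equals the number of Jordan blocks for λ):
  λ = -3: algebraic multiplicity = 4, geometric multiplicity = 3

Determining the block sizes for each eigenvalue:
  λ = -3: 3 blocks summing to 4 forces exactly one block of size 2 and the rest size 1 → block sizes [2, 1, 1]

Assembling the blocks gives a Jordan form
J =
  [-3,  1,  0,  0]
  [ 0, -3,  0,  0]
  [ 0,  0, -3,  0]
  [ 0,  0,  0, -3]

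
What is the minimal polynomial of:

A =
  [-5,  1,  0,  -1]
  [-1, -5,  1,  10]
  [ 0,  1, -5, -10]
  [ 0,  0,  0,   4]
x^4 + 11*x^3 + 15*x^2 - 175*x - 500

The characteristic polynomial is χ_A(x) = (x - 4)*(x + 5)^3, so the eigenvalues are known. The minimal polynomial is
  m_A(x) = Π_λ (x − λ)^{k_λ}
where k_λ is the size of the *largest* Jordan block for λ (equivalently, the smallest k with (A − λI)^k v = 0 for every generalised eigenvector v of λ).

  λ = -5: largest Jordan block has size 3, contributing (x + 5)^3
  λ = 4: largest Jordan block has size 1, contributing (x − 4)

So m_A(x) = (x - 4)*(x + 5)^3 = x^4 + 11*x^3 + 15*x^2 - 175*x - 500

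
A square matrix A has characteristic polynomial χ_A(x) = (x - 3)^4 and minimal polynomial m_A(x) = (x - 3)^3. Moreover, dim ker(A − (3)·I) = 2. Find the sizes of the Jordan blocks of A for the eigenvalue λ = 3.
Block sizes for λ = 3: [3, 1]

Step 1 — from the characteristic polynomial, algebraic multiplicity of λ = 3 is 4. From dim ker(A − (3)·I) = 2, there are exactly 2 Jordan blocks for λ = 3.
Step 2 — from the minimal polynomial, the factor (x − 3)^3 tells us the largest block for λ = 3 has size 3.
Step 3 — with total size 4, 2 blocks, and largest block 3, the block sizes (in nonincreasing order) are [3, 1].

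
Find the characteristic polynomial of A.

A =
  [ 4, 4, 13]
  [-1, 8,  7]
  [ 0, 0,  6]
x^3 - 18*x^2 + 108*x - 216

Expanding det(x·I − A) (e.g. by cofactor expansion or by noting that A is similar to its Jordan form J, which has the same characteristic polynomial as A) gives
  χ_A(x) = x^3 - 18*x^2 + 108*x - 216
which factors as (x - 6)^3. The eigenvalues (with algebraic multiplicities) are λ = 6 with multiplicity 3.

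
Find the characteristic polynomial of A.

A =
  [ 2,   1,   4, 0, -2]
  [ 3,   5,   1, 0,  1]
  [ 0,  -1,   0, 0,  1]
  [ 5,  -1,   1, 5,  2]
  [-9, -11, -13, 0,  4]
x^5 - 16*x^4 + 97*x^3 - 278*x^2 + 380*x - 200

Expanding det(x·I − A) (e.g. by cofactor expansion or by noting that A is similar to its Jordan form J, which has the same characteristic polynomial as A) gives
  χ_A(x) = x^5 - 16*x^4 + 97*x^3 - 278*x^2 + 380*x - 200
which factors as (x - 5)^2*(x - 2)^3. The eigenvalues (with algebraic multiplicities) are λ = 2 with multiplicity 3, λ = 5 with multiplicity 2.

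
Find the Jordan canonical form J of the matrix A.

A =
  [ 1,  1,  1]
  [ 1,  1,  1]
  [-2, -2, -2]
J_2(0) ⊕ J_1(0)

The characteristic polynomial is
  det(x·I − A) = x^3

Eigenvalues and multiplicities (the geometric multiplicity of λ is n − rank(A − λI), which equals the number of Jordan blocks for λ):
  λ = 0: algebraic multiplicity = 3, geometric multiplicity = 2

Determining the block sizes for each eigenvalue:
  λ = 0: 2 blocks summing to 3 forces exactly one block of size 2 and the rest size 1 → block sizes [2, 1]

Assembling the blocks gives a Jordan form
J =
  [0, 1, 0]
  [0, 0, 0]
  [0, 0, 0]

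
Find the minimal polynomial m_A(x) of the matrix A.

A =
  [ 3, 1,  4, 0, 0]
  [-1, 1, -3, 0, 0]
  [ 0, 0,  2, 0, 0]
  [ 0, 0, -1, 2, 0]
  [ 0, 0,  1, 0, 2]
x^3 - 6*x^2 + 12*x - 8

The characteristic polynomial is χ_A(x) = (x - 2)^5, so the eigenvalues are known. The minimal polynomial is
  m_A(x) = Π_λ (x − λ)^{k_λ}
where k_λ is the size of the *largest* Jordan block for λ (equivalently, the smallest k with (A − λI)^k v = 0 for every generalised eigenvector v of λ).

  λ = 2: largest Jordan block has size 3, contributing (x − 2)^3

So m_A(x) = (x - 2)^3 = x^3 - 6*x^2 + 12*x - 8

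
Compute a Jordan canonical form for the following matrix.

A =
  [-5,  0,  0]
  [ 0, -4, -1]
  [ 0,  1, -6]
J_2(-5) ⊕ J_1(-5)

The characteristic polynomial is
  det(x·I − A) = x^3 + 15*x^2 + 75*x + 125 = (x + 5)^3

Eigenvalues and multiplicities (the geometric multiplicity of λ is n − rank(A − λI), which equals the number of Jordan blocks for λ):
  λ = -5: algebraic multiplicity = 3, geometric multiplicity = 2

Determining the block sizes for each eigenvalue:
  λ = -5: 2 blocks summing to 3 forces exactly one block of size 2 and the rest size 1 → block sizes [2, 1]

Assembling the blocks gives a Jordan form
J =
  [-5,  1,  0]
  [ 0, -5,  0]
  [ 0,  0, -5]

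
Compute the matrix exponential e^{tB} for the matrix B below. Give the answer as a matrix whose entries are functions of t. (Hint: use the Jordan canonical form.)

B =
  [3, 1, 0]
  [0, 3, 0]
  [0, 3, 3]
e^{tB} =
  [exp(3*t), t*exp(3*t), 0]
  [0, exp(3*t), 0]
  [0, 3*t*exp(3*t), exp(3*t)]

Strategy: write B = P · J · P⁻¹ where J is a Jordan canonical form, so e^{tB} = P · e^{tJ} · P⁻¹, and e^{tJ} can be computed block-by-block.

B has Jordan form
J =
  [3, 1, 0]
  [0, 3, 0]
  [0, 0, 3]
(up to reordering of blocks).

Per-block formulas:
  For a 2×2 Jordan block J_2(3): exp(t · J_2(3)) = e^(3t)·(I + t·N), where N is the 2×2 nilpotent shift.
  For a 1×1 block at λ = 3: exp(t · [3]) = [e^(3t)].

After assembling e^{tJ} and conjugating by P, we get:

e^{tB} =
  [exp(3*t), t*exp(3*t), 0]
  [0, exp(3*t), 0]
  [0, 3*t*exp(3*t), exp(3*t)]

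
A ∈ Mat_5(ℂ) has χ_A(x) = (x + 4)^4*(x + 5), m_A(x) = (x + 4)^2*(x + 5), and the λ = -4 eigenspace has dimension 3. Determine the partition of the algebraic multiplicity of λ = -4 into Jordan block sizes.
Block sizes for λ = -4: [2, 1, 1]

Step 1 — from the characteristic polynomial, algebraic multiplicity of λ = -4 is 4. From dim ker(A − (-4)·I) = 3, there are exactly 3 Jordan blocks for λ = -4.
Step 2 — from the minimal polynomial, the factor (x + 4)^2 tells us the largest block for λ = -4 has size 2.
Step 3 — with total size 4, 3 blocks, and largest block 2, the block sizes (in nonincreasing order) are [2, 1, 1].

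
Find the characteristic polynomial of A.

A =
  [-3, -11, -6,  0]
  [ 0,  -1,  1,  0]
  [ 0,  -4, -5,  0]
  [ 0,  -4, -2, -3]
x^4 + 12*x^3 + 54*x^2 + 108*x + 81

Expanding det(x·I − A) (e.g. by cofactor expansion or by noting that A is similar to its Jordan form J, which has the same characteristic polynomial as A) gives
  χ_A(x) = x^4 + 12*x^3 + 54*x^2 + 108*x + 81
which factors as (x + 3)^4. The eigenvalues (with algebraic multiplicities) are λ = -3 with multiplicity 4.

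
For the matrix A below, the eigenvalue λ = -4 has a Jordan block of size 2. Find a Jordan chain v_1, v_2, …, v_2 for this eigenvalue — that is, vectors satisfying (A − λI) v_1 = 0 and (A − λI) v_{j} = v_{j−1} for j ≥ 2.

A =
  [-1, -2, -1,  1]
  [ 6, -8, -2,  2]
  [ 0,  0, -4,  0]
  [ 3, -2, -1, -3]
A Jordan chain for λ = -4 of length 2:
v_1 = (3, 6, 0, 3)ᵀ
v_2 = (1, 0, 0, 0)ᵀ

Let N = A − (-4)·I. We want v_2 with N^2 v_2 = 0 but N^1 v_2 ≠ 0; then v_{j-1} := N · v_j for j = 2, …, 2.

Pick v_2 = (1, 0, 0, 0)ᵀ.
Then v_1 = N · v_2 = (3, 6, 0, 3)ᵀ.

Sanity check: (A − (-4)·I) v_1 = (0, 0, 0, 0)ᵀ = 0. ✓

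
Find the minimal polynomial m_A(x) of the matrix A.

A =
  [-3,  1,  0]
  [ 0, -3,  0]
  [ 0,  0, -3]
x^2 + 6*x + 9

The characteristic polynomial is χ_A(x) = (x + 3)^3, so the eigenvalues are known. The minimal polynomial is
  m_A(x) = Π_λ (x − λ)^{k_λ}
where k_λ is the size of the *largest* Jordan block for λ (equivalently, the smallest k with (A − λI)^k v = 0 for every generalised eigenvector v of λ).

  λ = -3: largest Jordan block has size 2, contributing (x + 3)^2

So m_A(x) = (x + 3)^2 = x^2 + 6*x + 9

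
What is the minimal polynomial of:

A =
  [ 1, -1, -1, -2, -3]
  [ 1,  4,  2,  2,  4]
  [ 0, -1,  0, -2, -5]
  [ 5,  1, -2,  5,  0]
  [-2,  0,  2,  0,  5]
x^3 - 9*x^2 + 27*x - 27

The characteristic polynomial is χ_A(x) = (x - 3)^5, so the eigenvalues are known. The minimal polynomial is
  m_A(x) = Π_λ (x − λ)^{k_λ}
where k_λ is the size of the *largest* Jordan block for λ (equivalently, the smallest k with (A − λI)^k v = 0 for every generalised eigenvector v of λ).

  λ = 3: largest Jordan block has size 3, contributing (x − 3)^3

So m_A(x) = (x - 3)^3 = x^3 - 9*x^2 + 27*x - 27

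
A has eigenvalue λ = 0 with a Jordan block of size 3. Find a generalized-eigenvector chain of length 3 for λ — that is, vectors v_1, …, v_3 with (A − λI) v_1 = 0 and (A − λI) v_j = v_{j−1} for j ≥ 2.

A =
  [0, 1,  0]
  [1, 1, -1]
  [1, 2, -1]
A Jordan chain for λ = 0 of length 3:
v_1 = (1, 0, 1)ᵀ
v_2 = (0, 1, 1)ᵀ
v_3 = (1, 0, 0)ᵀ

Let N = A − (0)·I. We want v_3 with N^3 v_3 = 0 but N^2 v_3 ≠ 0; then v_{j-1} := N · v_j for j = 3, …, 2.

Pick v_3 = (1, 0, 0)ᵀ.
Then v_2 = N · v_3 = (0, 1, 1)ᵀ.
Then v_1 = N · v_2 = (1, 0, 1)ᵀ.

Sanity check: (A − (0)·I) v_1 = (0, 0, 0)ᵀ = 0. ✓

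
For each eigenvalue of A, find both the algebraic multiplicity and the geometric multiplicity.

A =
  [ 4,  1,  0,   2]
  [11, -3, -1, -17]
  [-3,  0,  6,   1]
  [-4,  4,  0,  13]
λ = 5: alg = 4, geom = 2

Step 1 — factor the characteristic polynomial to read off the algebraic multiplicities:
  χ_A(x) = (x - 5)^4

Step 2 — compute geometric multiplicities via the rank-nullity identity g(λ) = n − rank(A − λI):
  rank(A − (5)·I) = 2, so dim ker(A − (5)·I) = n − 2 = 2

Summary:
  λ = 5: algebraic multiplicity = 4, geometric multiplicity = 2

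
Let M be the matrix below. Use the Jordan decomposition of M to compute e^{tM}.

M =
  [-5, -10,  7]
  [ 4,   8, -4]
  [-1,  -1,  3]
e^{tM} =
  [t^2*exp(2*t) - 7*t*exp(2*t) + exp(2*t), 3*t^2*exp(2*t)/2 - 10*t*exp(2*t), -t^2*exp(2*t) + 7*t*exp(2*t)]
  [4*t*exp(2*t), 6*t*exp(2*t) + exp(2*t), -4*t*exp(2*t)]
  [t^2*exp(2*t) - t*exp(2*t), 3*t^2*exp(2*t)/2 - t*exp(2*t), -t^2*exp(2*t) + t*exp(2*t) + exp(2*t)]

Strategy: write M = P · J · P⁻¹ where J is a Jordan canonical form, so e^{tM} = P · e^{tJ} · P⁻¹, and e^{tJ} can be computed block-by-block.

M has Jordan form
J =
  [2, 1, 0]
  [0, 2, 1]
  [0, 0, 2]
(up to reordering of blocks).

Per-block formulas:
  For a 3×3 Jordan block J_3(2): exp(t · J_3(2)) = e^(2t)·(I + t·N + (t^2/2)·N^2), where N is the 3×3 nilpotent shift.

After assembling e^{tJ} and conjugating by P, we get:

e^{tM} =
  [t^2*exp(2*t) - 7*t*exp(2*t) + exp(2*t), 3*t^2*exp(2*t)/2 - 10*t*exp(2*t), -t^2*exp(2*t) + 7*t*exp(2*t)]
  [4*t*exp(2*t), 6*t*exp(2*t) + exp(2*t), -4*t*exp(2*t)]
  [t^2*exp(2*t) - t*exp(2*t), 3*t^2*exp(2*t)/2 - t*exp(2*t), -t^2*exp(2*t) + t*exp(2*t) + exp(2*t)]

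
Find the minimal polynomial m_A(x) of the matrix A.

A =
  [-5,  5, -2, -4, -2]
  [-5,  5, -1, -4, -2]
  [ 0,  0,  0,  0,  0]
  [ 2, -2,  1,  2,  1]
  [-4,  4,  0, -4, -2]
x^3

The characteristic polynomial is χ_A(x) = x^5, so the eigenvalues are known. The minimal polynomial is
  m_A(x) = Π_λ (x − λ)^{k_λ}
where k_λ is the size of the *largest* Jordan block for λ (equivalently, the smallest k with (A − λI)^k v = 0 for every generalised eigenvector v of λ).

  λ = 0: largest Jordan block has size 3, contributing (x − 0)^3

So m_A(x) = x^3 = x^3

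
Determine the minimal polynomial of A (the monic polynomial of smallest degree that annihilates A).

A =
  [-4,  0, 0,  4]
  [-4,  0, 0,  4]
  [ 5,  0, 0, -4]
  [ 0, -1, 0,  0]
x^4 + 4*x^3 + 4*x^2

The characteristic polynomial is χ_A(x) = x^2*(x + 2)^2, so the eigenvalues are known. The minimal polynomial is
  m_A(x) = Π_λ (x − λ)^{k_λ}
where k_λ is the size of the *largest* Jordan block for λ (equivalently, the smallest k with (A − λI)^k v = 0 for every generalised eigenvector v of λ).

  λ = -2: largest Jordan block has size 2, contributing (x + 2)^2
  λ = 0: largest Jordan block has size 2, contributing (x − 0)^2

So m_A(x) = x^2*(x + 2)^2 = x^4 + 4*x^3 + 4*x^2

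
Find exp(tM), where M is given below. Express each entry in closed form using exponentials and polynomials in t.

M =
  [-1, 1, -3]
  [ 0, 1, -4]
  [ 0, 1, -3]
e^{tM} =
  [exp(-t), -t^2*exp(-t)/2 + t*exp(-t), t^2*exp(-t) - 3*t*exp(-t)]
  [0, 2*t*exp(-t) + exp(-t), -4*t*exp(-t)]
  [0, t*exp(-t), -2*t*exp(-t) + exp(-t)]

Strategy: write M = P · J · P⁻¹ where J is a Jordan canonical form, so e^{tM} = P · e^{tJ} · P⁻¹, and e^{tJ} can be computed block-by-block.

M has Jordan form
J =
  [-1,  1,  0]
  [ 0, -1,  1]
  [ 0,  0, -1]
(up to reordering of blocks).

Per-block formulas:
  For a 3×3 Jordan block J_3(-1): exp(t · J_3(-1)) = e^(-1t)·(I + t·N + (t^2/2)·N^2), where N is the 3×3 nilpotent shift.

After assembling e^{tJ} and conjugating by P, we get:

e^{tM} =
  [exp(-t), -t^2*exp(-t)/2 + t*exp(-t), t^2*exp(-t) - 3*t*exp(-t)]
  [0, 2*t*exp(-t) + exp(-t), -4*t*exp(-t)]
  [0, t*exp(-t), -2*t*exp(-t) + exp(-t)]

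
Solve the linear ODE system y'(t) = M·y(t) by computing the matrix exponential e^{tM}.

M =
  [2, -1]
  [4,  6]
e^{tM} =
  [-2*t*exp(4*t) + exp(4*t), -t*exp(4*t)]
  [4*t*exp(4*t), 2*t*exp(4*t) + exp(4*t)]

Strategy: write M = P · J · P⁻¹ where J is a Jordan canonical form, so e^{tM} = P · e^{tJ} · P⁻¹, and e^{tJ} can be computed block-by-block.

M has Jordan form
J =
  [4, 1]
  [0, 4]
(up to reordering of blocks).

Per-block formulas:
  For a 2×2 Jordan block J_2(4): exp(t · J_2(4)) = e^(4t)·(I + t·N), where N is the 2×2 nilpotent shift.

After assembling e^{tJ} and conjugating by P, we get:

e^{tM} =
  [-2*t*exp(4*t) + exp(4*t), -t*exp(4*t)]
  [4*t*exp(4*t), 2*t*exp(4*t) + exp(4*t)]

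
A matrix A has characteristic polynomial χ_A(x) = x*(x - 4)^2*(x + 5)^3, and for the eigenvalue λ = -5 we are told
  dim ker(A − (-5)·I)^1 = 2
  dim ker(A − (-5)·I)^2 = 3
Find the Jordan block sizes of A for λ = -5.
Block sizes for λ = -5: [2, 1]

From the dimensions of kernels of powers, the number of Jordan blocks of size at least j is d_j − d_{j−1} where d_j = dim ker(N^j) (with d_0 = 0). Computing the differences gives [2, 1].
The number of blocks of size exactly k is (#blocks of size ≥ k) − (#blocks of size ≥ k + 1), so the partition is: 1 block(s) of size 1, 1 block(s) of size 2.
In nonincreasing order the block sizes are [2, 1].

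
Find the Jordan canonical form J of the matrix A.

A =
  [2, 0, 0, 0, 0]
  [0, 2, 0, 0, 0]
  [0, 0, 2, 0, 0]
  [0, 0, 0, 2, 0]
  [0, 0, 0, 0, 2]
J_1(2) ⊕ J_1(2) ⊕ J_1(2) ⊕ J_1(2) ⊕ J_1(2)

The characteristic polynomial is
  det(x·I − A) = x^5 - 10*x^4 + 40*x^3 - 80*x^2 + 80*x - 32 = (x - 2)^5

Eigenvalues and multiplicities (the geometric multiplicity of λ is n − rank(A − λI), which equals the number of Jordan blocks for λ):
  λ = 2: algebraic multiplicity = 5, geometric multiplicity = 5

Determining the block sizes for each eigenvalue:
  λ = 2: gm = am = 5, so every block has size 1 → block sizes [1, 1, 1, 1, 1]

Assembling the blocks gives a Jordan form
J =
  [2, 0, 0, 0, 0]
  [0, 2, 0, 0, 0]
  [0, 0, 2, 0, 0]
  [0, 0, 0, 2, 0]
  [0, 0, 0, 0, 2]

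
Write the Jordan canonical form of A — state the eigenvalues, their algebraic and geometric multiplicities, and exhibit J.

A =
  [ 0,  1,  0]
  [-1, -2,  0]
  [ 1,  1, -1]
J_2(-1) ⊕ J_1(-1)

The characteristic polynomial is
  det(x·I − A) = x^3 + 3*x^2 + 3*x + 1 = (x + 1)^3

Eigenvalues and multiplicities (the geometric multiplicity of λ is n − rank(A − λI), which equals the number of Jordan blocks for λ):
  λ = -1: algebraic multiplicity = 3, geometric multiplicity = 2

Determining the block sizes for each eigenvalue:
  λ = -1: 2 blocks summing to 3 forces exactly one block of size 2 and the rest size 1 → block sizes [2, 1]

Assembling the blocks gives a Jordan form
J =
  [-1,  1,  0]
  [ 0, -1,  0]
  [ 0,  0, -1]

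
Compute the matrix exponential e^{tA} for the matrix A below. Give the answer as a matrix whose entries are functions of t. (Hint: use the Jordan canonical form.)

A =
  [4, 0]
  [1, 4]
e^{tA} =
  [exp(4*t), 0]
  [t*exp(4*t), exp(4*t)]

Strategy: write A = P · J · P⁻¹ where J is a Jordan canonical form, so e^{tA} = P · e^{tJ} · P⁻¹, and e^{tJ} can be computed block-by-block.

A has Jordan form
J =
  [4, 1]
  [0, 4]
(up to reordering of blocks).

Per-block formulas:
  For a 2×2 Jordan block J_2(4): exp(t · J_2(4)) = e^(4t)·(I + t·N), where N is the 2×2 nilpotent shift.

After assembling e^{tJ} and conjugating by P, we get:

e^{tA} =
  [exp(4*t), 0]
  [t*exp(4*t), exp(4*t)]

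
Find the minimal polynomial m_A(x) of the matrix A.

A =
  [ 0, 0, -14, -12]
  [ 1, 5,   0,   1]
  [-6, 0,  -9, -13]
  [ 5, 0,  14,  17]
x^3 - 8*x^2 + 5*x + 50

The characteristic polynomial is χ_A(x) = (x - 5)^3*(x + 2), so the eigenvalues are known. The minimal polynomial is
  m_A(x) = Π_λ (x − λ)^{k_λ}
where k_λ is the size of the *largest* Jordan block for λ (equivalently, the smallest k with (A − λI)^k v = 0 for every generalised eigenvector v of λ).

  λ = -2: largest Jordan block has size 1, contributing (x + 2)
  λ = 5: largest Jordan block has size 2, contributing (x − 5)^2

So m_A(x) = (x - 5)^2*(x + 2) = x^3 - 8*x^2 + 5*x + 50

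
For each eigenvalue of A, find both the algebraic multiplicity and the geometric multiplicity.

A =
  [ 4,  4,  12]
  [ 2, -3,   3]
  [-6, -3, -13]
λ = -4: alg = 3, geom = 2

Step 1 — factor the characteristic polynomial to read off the algebraic multiplicities:
  χ_A(x) = (x + 4)^3

Step 2 — compute geometric multiplicities via the rank-nullity identity g(λ) = n − rank(A − λI):
  rank(A − (-4)·I) = 1, so dim ker(A − (-4)·I) = n − 1 = 2

Summary:
  λ = -4: algebraic multiplicity = 3, geometric multiplicity = 2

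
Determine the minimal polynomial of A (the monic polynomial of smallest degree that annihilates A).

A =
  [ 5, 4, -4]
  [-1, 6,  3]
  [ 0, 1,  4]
x^3 - 15*x^2 + 75*x - 125

The characteristic polynomial is χ_A(x) = (x - 5)^3, so the eigenvalues are known. The minimal polynomial is
  m_A(x) = Π_λ (x − λ)^{k_λ}
where k_λ is the size of the *largest* Jordan block for λ (equivalently, the smallest k with (A − λI)^k v = 0 for every generalised eigenvector v of λ).

  λ = 5: largest Jordan block has size 3, contributing (x − 5)^3

So m_A(x) = (x - 5)^3 = x^3 - 15*x^2 + 75*x - 125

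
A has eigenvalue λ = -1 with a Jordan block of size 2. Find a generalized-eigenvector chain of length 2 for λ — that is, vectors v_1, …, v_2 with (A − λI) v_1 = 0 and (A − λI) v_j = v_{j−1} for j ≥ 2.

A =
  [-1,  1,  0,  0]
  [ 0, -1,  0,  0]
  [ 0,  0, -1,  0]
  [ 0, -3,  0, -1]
A Jordan chain for λ = -1 of length 2:
v_1 = (1, 0, 0, -3)ᵀ
v_2 = (0, 1, 0, 0)ᵀ

Let N = A − (-1)·I. We want v_2 with N^2 v_2 = 0 but N^1 v_2 ≠ 0; then v_{j-1} := N · v_j for j = 2, …, 2.

Pick v_2 = (0, 1, 0, 0)ᵀ.
Then v_1 = N · v_2 = (1, 0, 0, -3)ᵀ.

Sanity check: (A − (-1)·I) v_1 = (0, 0, 0, 0)ᵀ = 0. ✓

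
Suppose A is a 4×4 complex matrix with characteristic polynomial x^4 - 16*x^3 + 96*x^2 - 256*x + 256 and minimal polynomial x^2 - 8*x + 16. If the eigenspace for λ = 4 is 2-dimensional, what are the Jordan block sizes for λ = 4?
Block sizes for λ = 4: [2, 2]

Step 1 — from the characteristic polynomial, algebraic multiplicity of λ = 4 is 4. From dim ker(A − (4)·I) = 2, there are exactly 2 Jordan blocks for λ = 4.
Step 2 — from the minimal polynomial, the factor (x − 4)^2 tells us the largest block for λ = 4 has size 2.
Step 3 — with total size 4, 2 blocks, and largest block 2, the block sizes (in nonincreasing order) are [2, 2].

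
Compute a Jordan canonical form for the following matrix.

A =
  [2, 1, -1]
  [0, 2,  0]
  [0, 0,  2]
J_2(2) ⊕ J_1(2)

The characteristic polynomial is
  det(x·I − A) = x^3 - 6*x^2 + 12*x - 8 = (x - 2)^3

Eigenvalues and multiplicities (the geometric multiplicity of λ is n − rank(A − λI), which equals the number of Jordan blocks for λ):
  λ = 2: algebraic multiplicity = 3, geometric multiplicity = 2

Determining the block sizes for each eigenvalue:
  λ = 2: 2 blocks summing to 3 forces exactly one block of size 2 and the rest size 1 → block sizes [2, 1]

Assembling the blocks gives a Jordan form
J =
  [2, 1, 0]
  [0, 2, 0]
  [0, 0, 2]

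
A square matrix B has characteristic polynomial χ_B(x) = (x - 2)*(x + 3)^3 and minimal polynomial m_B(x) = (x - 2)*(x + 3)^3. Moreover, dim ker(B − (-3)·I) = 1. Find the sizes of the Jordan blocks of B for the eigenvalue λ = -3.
Block sizes for λ = -3: [3]

Step 1 — from the characteristic polynomial, algebraic multiplicity of λ = -3 is 3. From dim ker(B − (-3)·I) = 1, there are exactly 1 Jordan blocks for λ = -3.
Step 2 — from the minimal polynomial, the factor (x + 3)^3 tells us the largest block for λ = -3 has size 3.
Step 3 — with total size 3, 1 blocks, and largest block 3, the block sizes (in nonincreasing order) are [3].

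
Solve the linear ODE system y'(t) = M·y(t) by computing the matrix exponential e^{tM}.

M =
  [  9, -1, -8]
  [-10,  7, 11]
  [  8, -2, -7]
e^{tM} =
  [-9*t^2*exp(3*t) + 6*t*exp(3*t) + exp(3*t), 3*t^2*exp(3*t) - t*exp(3*t), 21*t^2*exp(3*t)/2 - 8*t*exp(3*t)]
  [-6*t^2*exp(3*t) - 10*t*exp(3*t), 2*t^2*exp(3*t) + 4*t*exp(3*t) + exp(3*t), 7*t^2*exp(3*t) + 11*t*exp(3*t)]
  [-6*t^2*exp(3*t) + 8*t*exp(3*t), 2*t^2*exp(3*t) - 2*t*exp(3*t), 7*t^2*exp(3*t) - 10*t*exp(3*t) + exp(3*t)]

Strategy: write M = P · J · P⁻¹ where J is a Jordan canonical form, so e^{tM} = P · e^{tJ} · P⁻¹, and e^{tJ} can be computed block-by-block.

M has Jordan form
J =
  [3, 1, 0]
  [0, 3, 1]
  [0, 0, 3]
(up to reordering of blocks).

Per-block formulas:
  For a 3×3 Jordan block J_3(3): exp(t · J_3(3)) = e^(3t)·(I + t·N + (t^2/2)·N^2), where N is the 3×3 nilpotent shift.

After assembling e^{tJ} and conjugating by P, we get:

e^{tM} =
  [-9*t^2*exp(3*t) + 6*t*exp(3*t) + exp(3*t), 3*t^2*exp(3*t) - t*exp(3*t), 21*t^2*exp(3*t)/2 - 8*t*exp(3*t)]
  [-6*t^2*exp(3*t) - 10*t*exp(3*t), 2*t^2*exp(3*t) + 4*t*exp(3*t) + exp(3*t), 7*t^2*exp(3*t) + 11*t*exp(3*t)]
  [-6*t^2*exp(3*t) + 8*t*exp(3*t), 2*t^2*exp(3*t) - 2*t*exp(3*t), 7*t^2*exp(3*t) - 10*t*exp(3*t) + exp(3*t)]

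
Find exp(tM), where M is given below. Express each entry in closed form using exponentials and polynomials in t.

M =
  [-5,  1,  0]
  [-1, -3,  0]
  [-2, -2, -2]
e^{tM} =
  [-t*exp(-4*t) + exp(-4*t), t*exp(-4*t), 0]
  [-t*exp(-4*t), t*exp(-4*t) + exp(-4*t), 0]
  [-2*t*exp(-4*t), 2*t*exp(-4*t) - 2*exp(-2*t) + 2*exp(-4*t), exp(-2*t)]

Strategy: write M = P · J · P⁻¹ where J is a Jordan canonical form, so e^{tM} = P · e^{tJ} · P⁻¹, and e^{tJ} can be computed block-by-block.

M has Jordan form
J =
  [-4,  1,  0]
  [ 0, -4,  0]
  [ 0,  0, -2]
(up to reordering of blocks).

Per-block formulas:
  For a 2×2 Jordan block J_2(-4): exp(t · J_2(-4)) = e^(-4t)·(I + t·N), where N is the 2×2 nilpotent shift.
  For a 1×1 block at λ = -2: exp(t · [-2]) = [e^(-2t)].

After assembling e^{tJ} and conjugating by P, we get:

e^{tM} =
  [-t*exp(-4*t) + exp(-4*t), t*exp(-4*t), 0]
  [-t*exp(-4*t), t*exp(-4*t) + exp(-4*t), 0]
  [-2*t*exp(-4*t), 2*t*exp(-4*t) - 2*exp(-2*t) + 2*exp(-4*t), exp(-2*t)]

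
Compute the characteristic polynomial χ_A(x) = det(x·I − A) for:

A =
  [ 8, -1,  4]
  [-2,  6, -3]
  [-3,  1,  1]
x^3 - 15*x^2 + 75*x - 125

Expanding det(x·I − A) (e.g. by cofactor expansion or by noting that A is similar to its Jordan form J, which has the same characteristic polynomial as A) gives
  χ_A(x) = x^3 - 15*x^2 + 75*x - 125
which factors as (x - 5)^3. The eigenvalues (with algebraic multiplicities) are λ = 5 with multiplicity 3.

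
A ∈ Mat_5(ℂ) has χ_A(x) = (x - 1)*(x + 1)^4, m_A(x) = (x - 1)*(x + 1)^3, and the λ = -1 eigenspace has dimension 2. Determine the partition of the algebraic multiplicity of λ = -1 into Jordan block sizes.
Block sizes for λ = -1: [3, 1]

Step 1 — from the characteristic polynomial, algebraic multiplicity of λ = -1 is 4. From dim ker(A − (-1)·I) = 2, there are exactly 2 Jordan blocks for λ = -1.
Step 2 — from the minimal polynomial, the factor (x + 1)^3 tells us the largest block for λ = -1 has size 3.
Step 3 — with total size 4, 2 blocks, and largest block 3, the block sizes (in nonincreasing order) are [3, 1].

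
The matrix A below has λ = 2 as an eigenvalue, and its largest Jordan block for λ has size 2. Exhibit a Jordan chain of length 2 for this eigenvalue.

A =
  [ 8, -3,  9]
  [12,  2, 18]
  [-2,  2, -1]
A Jordan chain for λ = 2 of length 2:
v_1 = (-3, 0, 2)ᵀ
v_2 = (0, 1, 0)ᵀ

Let N = A − (2)·I. We want v_2 with N^2 v_2 = 0 but N^1 v_2 ≠ 0; then v_{j-1} := N · v_j for j = 2, …, 2.

Pick v_2 = (0, 1, 0)ᵀ.
Then v_1 = N · v_2 = (-3, 0, 2)ᵀ.

Sanity check: (A − (2)·I) v_1 = (0, 0, 0)ᵀ = 0. ✓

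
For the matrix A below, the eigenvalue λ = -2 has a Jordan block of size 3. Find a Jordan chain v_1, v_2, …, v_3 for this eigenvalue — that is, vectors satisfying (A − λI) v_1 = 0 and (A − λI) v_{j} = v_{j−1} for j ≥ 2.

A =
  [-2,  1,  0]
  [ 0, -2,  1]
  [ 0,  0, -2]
A Jordan chain for λ = -2 of length 3:
v_1 = (1, 0, 0)ᵀ
v_2 = (0, 1, 0)ᵀ
v_3 = (0, 0, 1)ᵀ

Let N = A − (-2)·I. We want v_3 with N^3 v_3 = 0 but N^2 v_3 ≠ 0; then v_{j-1} := N · v_j for j = 3, …, 2.

Pick v_3 = (0, 0, 1)ᵀ.
Then v_2 = N · v_3 = (0, 1, 0)ᵀ.
Then v_1 = N · v_2 = (1, 0, 0)ᵀ.

Sanity check: (A − (-2)·I) v_1 = (0, 0, 0)ᵀ = 0. ✓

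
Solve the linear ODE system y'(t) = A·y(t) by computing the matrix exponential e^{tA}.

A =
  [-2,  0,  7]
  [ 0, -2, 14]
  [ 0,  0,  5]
e^{tA} =
  [exp(-2*t), 0, exp(5*t) - exp(-2*t)]
  [0, exp(-2*t), 2*exp(5*t) - 2*exp(-2*t)]
  [0, 0, exp(5*t)]

Strategy: write A = P · J · P⁻¹ where J is a Jordan canonical form, so e^{tA} = P · e^{tJ} · P⁻¹, and e^{tJ} can be computed block-by-block.

A has Jordan form
J =
  [-2,  0, 0]
  [ 0, -2, 0]
  [ 0,  0, 5]
(up to reordering of blocks).

Per-block formulas:
  For a 1×1 block at λ = -2: exp(t · [-2]) = [e^(-2t)].
  For a 1×1 block at λ = 5: exp(t · [5]) = [e^(5t)].

After assembling e^{tJ} and conjugating by P, we get:

e^{tA} =
  [exp(-2*t), 0, exp(5*t) - exp(-2*t)]
  [0, exp(-2*t), 2*exp(5*t) - 2*exp(-2*t)]
  [0, 0, exp(5*t)]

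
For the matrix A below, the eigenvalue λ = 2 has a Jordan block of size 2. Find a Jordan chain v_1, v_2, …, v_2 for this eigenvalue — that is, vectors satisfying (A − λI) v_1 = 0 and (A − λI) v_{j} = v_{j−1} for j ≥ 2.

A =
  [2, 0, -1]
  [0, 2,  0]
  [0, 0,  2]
A Jordan chain for λ = 2 of length 2:
v_1 = (-1, 0, 0)ᵀ
v_2 = (0, 0, 1)ᵀ

Let N = A − (2)·I. We want v_2 with N^2 v_2 = 0 but N^1 v_2 ≠ 0; then v_{j-1} := N · v_j for j = 2, …, 2.

Pick v_2 = (0, 0, 1)ᵀ.
Then v_1 = N · v_2 = (-1, 0, 0)ᵀ.

Sanity check: (A − (2)·I) v_1 = (0, 0, 0)ᵀ = 0. ✓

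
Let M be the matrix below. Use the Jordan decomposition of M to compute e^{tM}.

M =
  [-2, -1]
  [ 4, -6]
e^{tM} =
  [2*t*exp(-4*t) + exp(-4*t), -t*exp(-4*t)]
  [4*t*exp(-4*t), -2*t*exp(-4*t) + exp(-4*t)]

Strategy: write M = P · J · P⁻¹ where J is a Jordan canonical form, so e^{tM} = P · e^{tJ} · P⁻¹, and e^{tJ} can be computed block-by-block.

M has Jordan form
J =
  [-4,  1]
  [ 0, -4]
(up to reordering of blocks).

Per-block formulas:
  For a 2×2 Jordan block J_2(-4): exp(t · J_2(-4)) = e^(-4t)·(I + t·N), where N is the 2×2 nilpotent shift.

After assembling e^{tJ} and conjugating by P, we get:

e^{tM} =
  [2*t*exp(-4*t) + exp(-4*t), -t*exp(-4*t)]
  [4*t*exp(-4*t), -2*t*exp(-4*t) + exp(-4*t)]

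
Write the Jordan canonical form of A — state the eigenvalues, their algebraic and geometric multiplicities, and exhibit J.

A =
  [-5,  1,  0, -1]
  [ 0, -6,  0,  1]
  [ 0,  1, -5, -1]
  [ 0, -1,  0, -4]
J_2(-5) ⊕ J_1(-5) ⊕ J_1(-5)

The characteristic polynomial is
  det(x·I − A) = x^4 + 20*x^3 + 150*x^2 + 500*x + 625 = (x + 5)^4

Eigenvalues and multiplicities (the geometric multiplicity of λ is n − rank(A − λI), which equals the number of Jordan blocks for λ):
  λ = -5: algebraic multiplicity = 4, geometric multiplicity = 3

Determining the block sizes for each eigenvalue:
  λ = -5: 3 blocks summing to 4 forces exactly one block of size 2 and the rest size 1 → block sizes [2, 1, 1]

Assembling the blocks gives a Jordan form
J =
  [-5,  1,  0,  0]
  [ 0, -5,  0,  0]
  [ 0,  0, -5,  0]
  [ 0,  0,  0, -5]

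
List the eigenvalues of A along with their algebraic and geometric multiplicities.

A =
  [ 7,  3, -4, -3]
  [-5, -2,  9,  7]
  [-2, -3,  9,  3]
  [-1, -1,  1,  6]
λ = 5: alg = 4, geom = 2

Step 1 — factor the characteristic polynomial to read off the algebraic multiplicities:
  χ_A(x) = (x - 5)^4

Step 2 — compute geometric multiplicities via the rank-nullity identity g(λ) = n − rank(A − λI):
  rank(A − (5)·I) = 2, so dim ker(A − (5)·I) = n − 2 = 2

Summary:
  λ = 5: algebraic multiplicity = 4, geometric multiplicity = 2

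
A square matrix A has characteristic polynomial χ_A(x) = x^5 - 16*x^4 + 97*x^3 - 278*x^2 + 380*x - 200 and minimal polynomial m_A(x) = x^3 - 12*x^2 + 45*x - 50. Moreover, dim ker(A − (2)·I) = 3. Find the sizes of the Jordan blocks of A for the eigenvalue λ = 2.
Block sizes for λ = 2: [1, 1, 1]

Step 1 — from the characteristic polynomial, algebraic multiplicity of λ = 2 is 3. From dim ker(A − (2)·I) = 3, there are exactly 3 Jordan blocks for λ = 2.
Step 2 — from the minimal polynomial, the factor (x − 2) tells us the largest block for λ = 2 has size 1.
Step 3 — with total size 3, 3 blocks, and largest block 1, the block sizes (in nonincreasing order) are [1, 1, 1].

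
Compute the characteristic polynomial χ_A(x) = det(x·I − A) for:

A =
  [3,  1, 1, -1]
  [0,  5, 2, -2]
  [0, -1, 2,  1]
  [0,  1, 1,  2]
x^4 - 12*x^3 + 54*x^2 - 108*x + 81

Expanding det(x·I − A) (e.g. by cofactor expansion or by noting that A is similar to its Jordan form J, which has the same characteristic polynomial as A) gives
  χ_A(x) = x^4 - 12*x^3 + 54*x^2 - 108*x + 81
which factors as (x - 3)^4. The eigenvalues (with algebraic multiplicities) are λ = 3 with multiplicity 4.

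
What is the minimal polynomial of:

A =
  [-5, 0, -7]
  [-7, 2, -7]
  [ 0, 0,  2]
x^2 + 3*x - 10

The characteristic polynomial is χ_A(x) = (x - 2)^2*(x + 5), so the eigenvalues are known. The minimal polynomial is
  m_A(x) = Π_λ (x − λ)^{k_λ}
where k_λ is the size of the *largest* Jordan block for λ (equivalently, the smallest k with (A − λI)^k v = 0 for every generalised eigenvector v of λ).

  λ = -5: largest Jordan block has size 1, contributing (x + 5)
  λ = 2: largest Jordan block has size 1, contributing (x − 2)

So m_A(x) = (x - 2)*(x + 5) = x^2 + 3*x - 10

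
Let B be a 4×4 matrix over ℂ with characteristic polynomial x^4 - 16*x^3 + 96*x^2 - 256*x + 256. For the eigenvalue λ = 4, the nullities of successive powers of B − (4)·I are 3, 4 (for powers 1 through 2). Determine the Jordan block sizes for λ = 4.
Block sizes for λ = 4: [2, 1, 1]

From the dimensions of kernels of powers, the number of Jordan blocks of size at least j is d_j − d_{j−1} where d_j = dim ker(N^j) (with d_0 = 0). Computing the differences gives [3, 1].
The number of blocks of size exactly k is (#blocks of size ≥ k) − (#blocks of size ≥ k + 1), so the partition is: 2 block(s) of size 1, 1 block(s) of size 2.
In nonincreasing order the block sizes are [2, 1, 1].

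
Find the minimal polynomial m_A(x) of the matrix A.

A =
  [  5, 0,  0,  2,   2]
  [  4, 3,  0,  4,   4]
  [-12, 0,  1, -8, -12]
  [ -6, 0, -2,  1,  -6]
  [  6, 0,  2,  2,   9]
x^2 - 8*x + 15

The characteristic polynomial is χ_A(x) = (x - 5)^2*(x - 3)^3, so the eigenvalues are known. The minimal polynomial is
  m_A(x) = Π_λ (x − λ)^{k_λ}
where k_λ is the size of the *largest* Jordan block for λ (equivalently, the smallest k with (A − λI)^k v = 0 for every generalised eigenvector v of λ).

  λ = 3: largest Jordan block has size 1, contributing (x − 3)
  λ = 5: largest Jordan block has size 1, contributing (x − 5)

So m_A(x) = (x - 5)*(x - 3) = x^2 - 8*x + 15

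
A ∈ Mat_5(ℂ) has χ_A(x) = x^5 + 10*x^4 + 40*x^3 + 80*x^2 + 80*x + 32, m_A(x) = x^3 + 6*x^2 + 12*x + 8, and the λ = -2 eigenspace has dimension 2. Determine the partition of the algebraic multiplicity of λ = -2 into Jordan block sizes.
Block sizes for λ = -2: [3, 2]

Step 1 — from the characteristic polynomial, algebraic multiplicity of λ = -2 is 5. From dim ker(A − (-2)·I) = 2, there are exactly 2 Jordan blocks for λ = -2.
Step 2 — from the minimal polynomial, the factor (x + 2)^3 tells us the largest block for λ = -2 has size 3.
Step 3 — with total size 5, 2 blocks, and largest block 3, the block sizes (in nonincreasing order) are [3, 2].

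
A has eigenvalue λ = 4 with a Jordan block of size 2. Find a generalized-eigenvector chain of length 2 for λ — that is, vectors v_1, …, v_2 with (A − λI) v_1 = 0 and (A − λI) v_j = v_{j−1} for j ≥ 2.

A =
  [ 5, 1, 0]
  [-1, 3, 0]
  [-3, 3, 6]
A Jordan chain for λ = 4 of length 2:
v_1 = (1, -1, 3)ᵀ
v_2 = (0, 1, 0)ᵀ

Let N = A − (4)·I. We want v_2 with N^2 v_2 = 0 but N^1 v_2 ≠ 0; then v_{j-1} := N · v_j for j = 2, …, 2.

Pick v_2 = (0, 1, 0)ᵀ.
Then v_1 = N · v_2 = (1, -1, 3)ᵀ.

Sanity check: (A − (4)·I) v_1 = (0, 0, 0)ᵀ = 0. ✓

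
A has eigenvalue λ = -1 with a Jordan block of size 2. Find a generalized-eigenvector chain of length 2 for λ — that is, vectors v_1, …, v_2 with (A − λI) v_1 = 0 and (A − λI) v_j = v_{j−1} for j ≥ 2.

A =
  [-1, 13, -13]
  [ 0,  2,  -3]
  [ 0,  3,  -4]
A Jordan chain for λ = -1 of length 2:
v_1 = (13, 3, 3)ᵀ
v_2 = (0, 1, 0)ᵀ

Let N = A − (-1)·I. We want v_2 with N^2 v_2 = 0 but N^1 v_2 ≠ 0; then v_{j-1} := N · v_j for j = 2, …, 2.

Pick v_2 = (0, 1, 0)ᵀ.
Then v_1 = N · v_2 = (13, 3, 3)ᵀ.

Sanity check: (A − (-1)·I) v_1 = (0, 0, 0)ᵀ = 0. ✓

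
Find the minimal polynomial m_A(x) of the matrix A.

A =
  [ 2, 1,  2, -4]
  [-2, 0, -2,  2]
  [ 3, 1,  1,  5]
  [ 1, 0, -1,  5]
x^2 - 4*x + 4

The characteristic polynomial is χ_A(x) = (x - 2)^4, so the eigenvalues are known. The minimal polynomial is
  m_A(x) = Π_λ (x − λ)^{k_λ}
where k_λ is the size of the *largest* Jordan block for λ (equivalently, the smallest k with (A − λI)^k v = 0 for every generalised eigenvector v of λ).

  λ = 2: largest Jordan block has size 2, contributing (x − 2)^2

So m_A(x) = (x - 2)^2 = x^2 - 4*x + 4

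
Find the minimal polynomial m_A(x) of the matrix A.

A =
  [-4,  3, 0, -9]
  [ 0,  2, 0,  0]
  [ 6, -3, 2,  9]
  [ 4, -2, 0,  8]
x^2 - 4*x + 4

The characteristic polynomial is χ_A(x) = (x - 2)^4, so the eigenvalues are known. The minimal polynomial is
  m_A(x) = Π_λ (x − λ)^{k_λ}
where k_λ is the size of the *largest* Jordan block for λ (equivalently, the smallest k with (A − λI)^k v = 0 for every generalised eigenvector v of λ).

  λ = 2: largest Jordan block has size 2, contributing (x − 2)^2

So m_A(x) = (x - 2)^2 = x^2 - 4*x + 4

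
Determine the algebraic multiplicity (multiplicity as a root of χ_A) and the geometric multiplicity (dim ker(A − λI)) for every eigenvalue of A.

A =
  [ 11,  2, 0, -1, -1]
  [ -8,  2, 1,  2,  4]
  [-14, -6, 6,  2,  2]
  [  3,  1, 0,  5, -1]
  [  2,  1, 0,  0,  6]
λ = 6: alg = 5, geom = 2

Step 1 — factor the characteristic polynomial to read off the algebraic multiplicities:
  χ_A(x) = (x - 6)^5

Step 2 — compute geometric multiplicities via the rank-nullity identity g(λ) = n − rank(A − λI):
  rank(A − (6)·I) = 3, so dim ker(A − (6)·I) = n − 3 = 2

Summary:
  λ = 6: algebraic multiplicity = 5, geometric multiplicity = 2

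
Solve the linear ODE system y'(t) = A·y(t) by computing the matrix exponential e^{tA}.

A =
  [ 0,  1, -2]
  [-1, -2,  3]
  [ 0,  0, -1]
e^{tA} =
  [t*exp(-t) + exp(-t), t*exp(-t), t^2*exp(-t)/2 - 2*t*exp(-t)]
  [-t*exp(-t), -t*exp(-t) + exp(-t), -t^2*exp(-t)/2 + 3*t*exp(-t)]
  [0, 0, exp(-t)]

Strategy: write A = P · J · P⁻¹ where J is a Jordan canonical form, so e^{tA} = P · e^{tJ} · P⁻¹, and e^{tJ} can be computed block-by-block.

A has Jordan form
J =
  [-1,  1,  0]
  [ 0, -1,  1]
  [ 0,  0, -1]
(up to reordering of blocks).

Per-block formulas:
  For a 3×3 Jordan block J_3(-1): exp(t · J_3(-1)) = e^(-1t)·(I + t·N + (t^2/2)·N^2), where N is the 3×3 nilpotent shift.

After assembling e^{tJ} and conjugating by P, we get:

e^{tA} =
  [t*exp(-t) + exp(-t), t*exp(-t), t^2*exp(-t)/2 - 2*t*exp(-t)]
  [-t*exp(-t), -t*exp(-t) + exp(-t), -t^2*exp(-t)/2 + 3*t*exp(-t)]
  [0, 0, exp(-t)]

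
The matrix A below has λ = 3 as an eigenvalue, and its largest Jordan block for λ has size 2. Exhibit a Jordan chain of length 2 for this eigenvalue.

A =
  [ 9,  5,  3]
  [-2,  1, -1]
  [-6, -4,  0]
A Jordan chain for λ = 3 of length 2:
v_1 = (1, 0, -2)ᵀ
v_2 = (1, -1, 0)ᵀ

Let N = A − (3)·I. We want v_2 with N^2 v_2 = 0 but N^1 v_2 ≠ 0; then v_{j-1} := N · v_j for j = 2, …, 2.

Pick v_2 = (1, -1, 0)ᵀ.
Then v_1 = N · v_2 = (1, 0, -2)ᵀ.

Sanity check: (A − (3)·I) v_1 = (0, 0, 0)ᵀ = 0. ✓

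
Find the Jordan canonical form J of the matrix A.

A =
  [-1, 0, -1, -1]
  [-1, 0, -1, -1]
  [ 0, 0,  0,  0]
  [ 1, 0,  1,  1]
J_2(0) ⊕ J_1(0) ⊕ J_1(0)

The characteristic polynomial is
  det(x·I − A) = x^4

Eigenvalues and multiplicities (the geometric multiplicity of λ is n − rank(A − λI), which equals the number of Jordan blocks for λ):
  λ = 0: algebraic multiplicity = 4, geometric multiplicity = 3

Determining the block sizes for each eigenvalue:
  λ = 0: 3 blocks summing to 4 forces exactly one block of size 2 and the rest size 1 → block sizes [2, 1, 1]

Assembling the blocks gives a Jordan form
J =
  [0, 1, 0, 0]
  [0, 0, 0, 0]
  [0, 0, 0, 0]
  [0, 0, 0, 0]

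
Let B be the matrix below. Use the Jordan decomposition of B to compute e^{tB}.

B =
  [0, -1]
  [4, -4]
e^{tB} =
  [2*t*exp(-2*t) + exp(-2*t), -t*exp(-2*t)]
  [4*t*exp(-2*t), -2*t*exp(-2*t) + exp(-2*t)]

Strategy: write B = P · J · P⁻¹ where J is a Jordan canonical form, so e^{tB} = P · e^{tJ} · P⁻¹, and e^{tJ} can be computed block-by-block.

B has Jordan form
J =
  [-2,  1]
  [ 0, -2]
(up to reordering of blocks).

Per-block formulas:
  For a 2×2 Jordan block J_2(-2): exp(t · J_2(-2)) = e^(-2t)·(I + t·N), where N is the 2×2 nilpotent shift.

After assembling e^{tJ} and conjugating by P, we get:

e^{tB} =
  [2*t*exp(-2*t) + exp(-2*t), -t*exp(-2*t)]
  [4*t*exp(-2*t), -2*t*exp(-2*t) + exp(-2*t)]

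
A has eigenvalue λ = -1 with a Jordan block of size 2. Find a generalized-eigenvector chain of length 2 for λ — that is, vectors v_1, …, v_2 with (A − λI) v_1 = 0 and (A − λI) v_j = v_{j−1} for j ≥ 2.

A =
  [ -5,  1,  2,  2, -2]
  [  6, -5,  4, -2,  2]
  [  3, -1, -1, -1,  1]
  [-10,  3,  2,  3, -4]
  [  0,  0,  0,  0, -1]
A Jordan chain for λ = -1 of length 2:
v_1 = (0, 2, 1, -2, 0)ᵀ
v_2 = (1, 2, 1, 0, 0)ᵀ

Let N = A − (-1)·I. We want v_2 with N^2 v_2 = 0 but N^1 v_2 ≠ 0; then v_{j-1} := N · v_j for j = 2, …, 2.

Pick v_2 = (1, 2, 1, 0, 0)ᵀ.
Then v_1 = N · v_2 = (0, 2, 1, -2, 0)ᵀ.

Sanity check: (A − (-1)·I) v_1 = (0, 0, 0, 0, 0)ᵀ = 0. ✓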